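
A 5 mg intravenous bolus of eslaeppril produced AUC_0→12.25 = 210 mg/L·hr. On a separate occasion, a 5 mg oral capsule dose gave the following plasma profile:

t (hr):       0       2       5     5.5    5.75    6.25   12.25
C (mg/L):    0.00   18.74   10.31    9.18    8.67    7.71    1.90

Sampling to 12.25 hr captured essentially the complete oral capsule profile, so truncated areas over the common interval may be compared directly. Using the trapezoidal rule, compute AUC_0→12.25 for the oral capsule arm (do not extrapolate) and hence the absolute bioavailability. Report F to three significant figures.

F = 0.487

Trapezoidal AUC_0→12.25 (oral capsule):
  [0→2]: (0.00+18.74)/2 × 2 = 18.74
  [2→5]: (18.74+10.31)/2 × 3 = 43.575
  [5→5.5]: (10.31+9.18)/2 × 0.5 = 4.8725
  [5.5→5.75]: (9.18+8.67)/2 × 0.25 = 2.23125
  [5.75→6.25]: (8.67+7.71)/2 × 0.5 = 4.095
  [6.25→12.25]: (7.71+1.90)/2 × 6 = 28.83
  Sum = 102.34375 mg/L·hr
F = (AUC_ev/D_ev)/(AUC_iv/D_iv) = (102.34375/5)/(210/5) = 20.46875/42 = 0.4874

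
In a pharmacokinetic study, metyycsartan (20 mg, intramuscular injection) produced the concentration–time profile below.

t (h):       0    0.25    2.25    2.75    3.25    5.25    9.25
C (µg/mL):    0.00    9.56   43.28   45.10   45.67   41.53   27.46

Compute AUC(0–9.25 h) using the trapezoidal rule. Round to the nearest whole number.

Trapezoidal AUC_0→9.25:
  [0→0.25]: (0.00+9.56)/2 × 0.25 = 1.195
  [0.25→2.25]: (9.56+43.28)/2 × 2 = 52.84
  [2.25→2.75]: (43.28+45.10)/2 × 0.5 = 22.095
  [2.75→3.25]: (45.10+45.67)/2 × 0.5 = 22.6925
  [3.25→5.25]: (45.67+41.53)/2 × 2 = 87.2
  [5.25→9.25]: (41.53+27.46)/2 × 4 = 137.98
  Sum = 324.0025 µg/mL·h

AUC = 324 µg/mL·h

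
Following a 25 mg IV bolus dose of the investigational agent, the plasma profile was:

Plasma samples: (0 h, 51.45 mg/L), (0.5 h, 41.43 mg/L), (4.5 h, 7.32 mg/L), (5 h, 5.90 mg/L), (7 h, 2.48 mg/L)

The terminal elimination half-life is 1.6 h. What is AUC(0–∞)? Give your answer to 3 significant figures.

AUC = 138 mg/L·h

Trapezoidal AUC_0→7:
  [0→0.5]: (51.45+41.43)/2 × 0.5 = 23.22
  [0.5→4.5]: (41.43+7.32)/2 × 4 = 97.5
  [4.5→5]: (7.32+5.90)/2 × 0.5 = 3.305
  [5→7]: (5.90+2.48)/2 × 2 = 8.38
  Sum = 132.405 mg/L·h
k_e = ln2 / t½ = 0.693147 / 1.6 = 0.4332 h^-1
Extrapolated tail: C_last / k_e = 2.48 / 0.4332 = 5.725
AUC_0→∞ = 132.405 + 5.725 = 138.13 mg/L·h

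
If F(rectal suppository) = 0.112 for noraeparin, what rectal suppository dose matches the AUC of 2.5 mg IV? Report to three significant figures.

For equal systemic exposure: F × D_ev = D_iv
D_ev = D_iv / F = 2.5 / 0.112 = 22.3214 mg

D_rectal = 22.3 mg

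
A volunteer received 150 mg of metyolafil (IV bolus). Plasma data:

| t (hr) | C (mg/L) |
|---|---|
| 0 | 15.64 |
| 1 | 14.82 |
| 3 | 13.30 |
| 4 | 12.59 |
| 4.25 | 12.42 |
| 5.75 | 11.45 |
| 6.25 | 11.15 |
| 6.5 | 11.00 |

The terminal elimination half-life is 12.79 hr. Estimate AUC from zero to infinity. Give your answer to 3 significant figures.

Trapezoidal AUC_0→6.5:
  [0→1]: (15.64+14.82)/2 × 1 = 15.23
  [1→3]: (14.82+13.30)/2 × 2 = 28.12
  [3→4]: (13.30+12.59)/2 × 1 = 12.945
  [4→4.25]: (12.59+12.42)/2 × 0.25 = 3.12625
  [4.25→5.75]: (12.42+11.45)/2 × 1.5 = 17.9025
  [5.75→6.25]: (11.45+11.15)/2 × 0.5 = 5.65
  [6.25→6.5]: (11.15+11.00)/2 × 0.25 = 2.76875
  Sum = 85.7425 mg/L·hr
k_e = ln2 / t½ = 0.693147 / 12.79 = 0.0542 hr^-1
Extrapolated tail: C_last / k_e = 11.00 / 0.0542 = 202.952
AUC_0→∞ = 85.7425 + 202.952 = 288.6945 mg/L·hr

AUC = 289 mg/L·hr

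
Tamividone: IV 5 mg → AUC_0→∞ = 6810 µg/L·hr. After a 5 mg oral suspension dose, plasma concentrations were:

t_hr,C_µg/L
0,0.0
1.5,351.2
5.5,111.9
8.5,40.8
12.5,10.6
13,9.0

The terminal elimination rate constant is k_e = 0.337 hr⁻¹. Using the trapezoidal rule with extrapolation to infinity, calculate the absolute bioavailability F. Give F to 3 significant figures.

F = 0.228

Trapezoidal AUC_0→13 (oral suspension):
  [0→1.5]: (0.0+351.2)/2 × 1.5 = 263.4
  [1.5→5.5]: (351.2+111.9)/2 × 4 = 926.2
  [5.5→8.5]: (111.9+40.8)/2 × 3 = 229.05
  [8.5→12.5]: (40.8+10.6)/2 × 4 = 102.8
  [12.5→13]: (10.6+9.0)/2 × 0.5 = 4.9
  Sum = 1526.35 µg/L·hr
Tail: C_last/k_e = 9.0/0.337 = 26.706
AUC_0→∞ (oral suspension) = 1526.35 + 26.706 = 1553.056 µg/L·hr
F = (AUC_ev/D_ev)/(AUC_iv/D_iv) = (1553.056/5)/(6810/5) = 310.6112/1362 = 0.2281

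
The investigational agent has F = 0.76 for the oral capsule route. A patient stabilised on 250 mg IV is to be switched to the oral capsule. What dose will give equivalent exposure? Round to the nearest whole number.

D_oral = 329 mg

For equal systemic exposure: F × D_ev = D_iv
D_ev = D_iv / F = 250 / 0.76 = 328.947 mg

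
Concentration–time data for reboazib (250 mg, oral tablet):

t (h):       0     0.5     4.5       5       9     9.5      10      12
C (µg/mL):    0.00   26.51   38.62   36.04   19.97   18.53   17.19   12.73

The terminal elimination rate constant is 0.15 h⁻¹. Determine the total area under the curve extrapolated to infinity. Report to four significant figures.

Trapezoidal AUC_0→12:
  [0→0.5]: (0.00+26.51)/2 × 0.5 = 6.6275
  [0.5→4.5]: (26.51+38.62)/2 × 4 = 130.26
  [4.5→5]: (38.62+36.04)/2 × 0.5 = 18.665
  [5→9]: (36.04+19.97)/2 × 4 = 112.02
  [9→9.5]: (19.97+18.53)/2 × 0.5 = 9.625
  [9.5→10]: (18.53+17.19)/2 × 0.5 = 8.93
  [10→12]: (17.19+12.73)/2 × 2 = 29.92
  Sum = 316.0475 µg/mL·h
Extrapolated tail: C_last / k_e = 12.73 / 0.15 = 84.867
AUC_0→∞ = 316.0475 + 84.867 = 400.9145 µg/mL·h

AUC = 400.9 µg/mL·h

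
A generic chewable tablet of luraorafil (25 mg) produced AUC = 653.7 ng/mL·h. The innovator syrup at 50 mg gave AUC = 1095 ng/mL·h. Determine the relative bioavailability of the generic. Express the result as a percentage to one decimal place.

F_rel = 119.4%

F_rel = (AUC_test/D_test) / (AUC_ref/D_ref)
      = (653.7/25) / (1095/50)
      = 26.148 / 21.9 = 1.1940 = 119.40%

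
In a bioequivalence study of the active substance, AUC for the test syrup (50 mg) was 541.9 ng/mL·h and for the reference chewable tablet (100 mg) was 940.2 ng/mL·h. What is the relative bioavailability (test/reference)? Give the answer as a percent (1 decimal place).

F_rel = 115.3%

F_rel = (AUC_test/D_test) / (AUC_ref/D_ref)
      = (541.9/50) / (940.2/100)
      = 10.838 / 9.402 = 1.1527 = 115.27%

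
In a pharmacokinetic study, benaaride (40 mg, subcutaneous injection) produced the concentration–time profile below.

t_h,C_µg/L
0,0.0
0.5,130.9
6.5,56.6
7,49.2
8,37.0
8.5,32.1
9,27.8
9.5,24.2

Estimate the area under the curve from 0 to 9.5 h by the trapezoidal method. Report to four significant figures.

Trapezoidal AUC_0→9.5:
  [0→0.5]: (0.0+130.9)/2 × 0.5 = 32.725
  [0.5→6.5]: (130.9+56.6)/2 × 6 = 562.5
  [6.5→7]: (56.6+49.2)/2 × 0.5 = 26.45
  [7→8]: (49.2+37.0)/2 × 1 = 43.1
  [8→8.5]: (37.0+32.1)/2 × 0.5 = 17.275
  [8.5→9]: (32.1+27.8)/2 × 0.5 = 14.975
  [9→9.5]: (27.8+24.2)/2 × 0.5 = 13.0
  Sum = 710.025 µg/L·h

AUC = 710.0 µg/L·h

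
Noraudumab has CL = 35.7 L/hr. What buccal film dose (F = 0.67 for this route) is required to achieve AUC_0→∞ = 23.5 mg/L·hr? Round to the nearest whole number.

Dose = CL × AUC_0→∞ / F
     = 35.7 × 23.5 / 0.67 = 1252.16 mg

Dose = 1252 mg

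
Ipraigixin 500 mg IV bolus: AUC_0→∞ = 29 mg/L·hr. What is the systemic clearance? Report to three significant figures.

CL = 17.2 L/hr

CL = Dose_iv / AUC_0→∞
   = 500 / 29 = 17.2414 L/hr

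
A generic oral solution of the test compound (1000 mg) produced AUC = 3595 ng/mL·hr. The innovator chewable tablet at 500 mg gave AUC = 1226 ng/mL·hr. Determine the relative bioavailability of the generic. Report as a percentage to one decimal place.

F_rel = (AUC_test/D_test) / (AUC_ref/D_ref)
      = (3595/1000) / (1226/500)
      = 3.595 / 2.452 = 1.4662 = 146.62%

F_rel = 146.6%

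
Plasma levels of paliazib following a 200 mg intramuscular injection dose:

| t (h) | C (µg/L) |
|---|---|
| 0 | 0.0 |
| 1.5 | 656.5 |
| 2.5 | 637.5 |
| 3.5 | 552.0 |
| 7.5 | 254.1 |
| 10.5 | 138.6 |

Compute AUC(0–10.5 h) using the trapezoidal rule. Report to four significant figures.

Trapezoidal AUC_0→10.5:
  [0→1.5]: (0.0+656.5)/2 × 1.5 = 492.375
  [1.5→2.5]: (656.5+637.5)/2 × 1 = 647.0
  [2.5→3.5]: (637.5+552.0)/2 × 1 = 594.75
  [3.5→7.5]: (552.0+254.1)/2 × 4 = 1612.2
  [7.5→10.5]: (254.1+138.6)/2 × 3 = 589.05
  Sum = 3935.375 µg/L·h

AUC = 3935 µg/L·h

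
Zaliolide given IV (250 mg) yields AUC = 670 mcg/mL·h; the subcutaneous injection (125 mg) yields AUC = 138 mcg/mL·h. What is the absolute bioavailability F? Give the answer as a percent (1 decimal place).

F = (AUC_ev / D_ev) / (AUC_iv / D_iv)
  = (138/125) / (670/250)
  = 1.104 / 2.68 = 0.4119
  = 41.19%

F = 41.2%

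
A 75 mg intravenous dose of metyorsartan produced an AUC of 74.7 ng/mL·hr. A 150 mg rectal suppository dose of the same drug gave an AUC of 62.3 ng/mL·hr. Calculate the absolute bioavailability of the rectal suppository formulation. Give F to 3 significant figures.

F = 0.417

F = (AUC_ev / D_ev) / (AUC_iv / D_iv)
  = (62.3/150) / (74.7/75)
  = 0.415333 / 0.996 = 0.4170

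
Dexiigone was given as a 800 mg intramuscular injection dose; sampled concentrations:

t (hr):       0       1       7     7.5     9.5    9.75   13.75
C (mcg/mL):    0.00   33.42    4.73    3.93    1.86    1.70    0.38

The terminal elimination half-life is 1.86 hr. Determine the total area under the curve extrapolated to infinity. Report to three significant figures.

AUC = 145 mcg/mL·hr

Trapezoidal AUC_0→13.75:
  [0→1]: (0.00+33.42)/2 × 1 = 16.71
  [1→7]: (33.42+4.73)/2 × 6 = 114.45
  [7→7.5]: (4.73+3.93)/2 × 0.5 = 2.165
  [7.5→9.5]: (3.93+1.86)/2 × 2 = 5.79
  [9.5→9.75]: (1.86+1.70)/2 × 0.25 = 0.445
  [9.75→13.75]: (1.70+0.38)/2 × 4 = 4.16
  Sum = 143.72 mcg/mL·hr
k_e = ln2 / t½ = 0.693147 / 1.86 = 0.3727 hr^-1
Extrapolated tail: C_last / k_e = 0.38 / 0.3727 = 1.020
AUC_0→∞ = 143.72 + 1.020 = 144.74 mcg/mL·hr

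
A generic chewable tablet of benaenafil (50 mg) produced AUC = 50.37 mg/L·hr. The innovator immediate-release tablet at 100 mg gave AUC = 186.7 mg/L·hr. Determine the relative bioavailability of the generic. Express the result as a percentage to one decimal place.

F_rel = 54.0%

F_rel = (AUC_test/D_test) / (AUC_ref/D_ref)
      = (50.37/50) / (186.7/100)
      = 1.0074 / 1.867 = 0.5396 = 53.96%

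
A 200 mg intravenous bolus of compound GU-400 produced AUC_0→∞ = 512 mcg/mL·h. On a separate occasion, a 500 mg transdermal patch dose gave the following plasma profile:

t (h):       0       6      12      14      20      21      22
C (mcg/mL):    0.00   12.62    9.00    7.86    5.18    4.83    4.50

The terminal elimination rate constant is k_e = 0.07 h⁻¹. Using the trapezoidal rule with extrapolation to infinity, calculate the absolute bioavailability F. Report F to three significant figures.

Trapezoidal AUC_0→22 (transdermal patch):
  [0→6]: (0.00+12.62)/2 × 6 = 37.86
  [6→12]: (12.62+9.00)/2 × 6 = 64.86
  [12→14]: (9.00+7.86)/2 × 2 = 16.86
  [14→20]: (7.86+5.18)/2 × 6 = 39.12
  [20→21]: (5.18+4.83)/2 × 1 = 5.005
  [21→22]: (4.83+4.50)/2 × 1 = 4.665
  Sum = 168.37 mcg/mL·h
Tail: C_last/k_e = 4.50/0.07 = 64.286
AUC_0→∞ (transdermal patch) = 168.37 + 64.286 = 232.656 mcg/mL·h
F = (AUC_ev/D_ev)/(AUC_iv/D_iv) = (232.656/500)/(512/200) = 0.465312/2.56 = 0.1818

F = 0.182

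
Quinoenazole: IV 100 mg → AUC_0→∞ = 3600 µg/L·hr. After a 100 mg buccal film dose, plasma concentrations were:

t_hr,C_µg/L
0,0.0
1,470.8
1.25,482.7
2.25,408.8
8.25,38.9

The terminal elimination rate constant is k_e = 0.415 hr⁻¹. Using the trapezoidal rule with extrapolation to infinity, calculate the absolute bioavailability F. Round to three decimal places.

F = 0.621

Trapezoidal AUC_0→8.25 (buccal film):
  [0→1]: (0.0+470.8)/2 × 1 = 235.4
  [1→1.25]: (470.8+482.7)/2 × 0.25 = 119.1875
  [1.25→2.25]: (482.7+408.8)/2 × 1 = 445.75
  [2.25→8.25]: (408.8+38.9)/2 × 6 = 1343.1
  Sum = 2143.4375 µg/L·hr
Tail: C_last/k_e = 38.9/0.415 = 93.735
AUC_0→∞ (buccal film) = 2143.4375 + 93.735 = 2237.1725 µg/L·hr
F = (AUC_ev/D_ev)/(AUC_iv/D_iv) = (2237.1725/100)/(3600/100) = 22.371725/36 = 0.6214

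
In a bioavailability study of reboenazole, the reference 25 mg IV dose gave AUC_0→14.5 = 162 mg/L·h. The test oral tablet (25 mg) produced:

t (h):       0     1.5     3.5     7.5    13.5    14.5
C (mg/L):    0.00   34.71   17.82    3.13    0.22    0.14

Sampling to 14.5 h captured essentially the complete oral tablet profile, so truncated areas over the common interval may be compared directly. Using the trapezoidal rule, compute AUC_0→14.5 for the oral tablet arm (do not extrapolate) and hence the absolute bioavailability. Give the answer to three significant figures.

Trapezoidal AUC_0→14.5 (oral tablet):
  [0→1.5]: (0.00+34.71)/2 × 1.5 = 26.0325
  [1.5→3.5]: (34.71+17.82)/2 × 2 = 52.53
  [3.5→7.5]: (17.82+3.13)/2 × 4 = 41.9
  [7.5→13.5]: (3.13+0.22)/2 × 6 = 10.05
  [13.5→14.5]: (0.22+0.14)/2 × 1 = 0.18
  Sum = 130.6925 mg/L·h
F = (AUC_ev/D_ev)/(AUC_iv/D_iv) = (130.6925/25)/(162/25) = 5.2277/6.48 = 0.8067

F = 0.807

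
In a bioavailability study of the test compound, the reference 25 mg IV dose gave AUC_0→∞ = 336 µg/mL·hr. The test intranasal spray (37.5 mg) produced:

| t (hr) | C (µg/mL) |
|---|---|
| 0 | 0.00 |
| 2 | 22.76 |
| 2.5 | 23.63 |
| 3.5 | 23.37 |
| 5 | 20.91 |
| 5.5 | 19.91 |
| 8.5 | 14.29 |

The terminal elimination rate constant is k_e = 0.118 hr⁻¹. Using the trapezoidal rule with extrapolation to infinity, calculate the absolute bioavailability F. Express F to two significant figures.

Trapezoidal AUC_0→8.5 (intranasal spray):
  [0→2]: (0.00+22.76)/2 × 2 = 22.76
  [2→2.5]: (22.76+23.63)/2 × 0.5 = 11.5975
  [2.5→3.5]: (23.63+23.37)/2 × 1 = 23.5
  [3.5→5]: (23.37+20.91)/2 × 1.5 = 33.21
  [5→5.5]: (20.91+19.91)/2 × 0.5 = 10.205
  [5.5→8.5]: (19.91+14.29)/2 × 3 = 51.3
  Sum = 152.5725 µg/mL·hr
Tail: C_last/k_e = 14.29/0.118 = 121.102
AUC_0→∞ (intranasal spray) = 152.5725 + 121.102 = 273.6745 µg/mL·hr
F = (AUC_ev/D_ev)/(AUC_iv/D_iv) = (273.6745/37.5)/(336/25) = 7.29799/13.44 = 0.5430

F = 0.54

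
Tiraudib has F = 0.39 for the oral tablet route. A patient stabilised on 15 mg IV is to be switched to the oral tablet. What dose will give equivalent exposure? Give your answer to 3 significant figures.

D_oral = 38.5 mg

For equal systemic exposure: F × D_ev = D_iv
D_ev = D_iv / F = 15 / 0.39 = 38.4615 mg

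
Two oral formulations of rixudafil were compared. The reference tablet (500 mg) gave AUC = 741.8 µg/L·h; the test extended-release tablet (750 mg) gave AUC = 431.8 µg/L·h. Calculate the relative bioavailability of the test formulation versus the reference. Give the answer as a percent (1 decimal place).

F_rel = (AUC_test/D_test) / (AUC_ref/D_ref)
      = (431.8/750) / (741.8/500)
      = 0.575733 / 1.4836 = 0.3881 = 38.81%

F_rel = 38.8%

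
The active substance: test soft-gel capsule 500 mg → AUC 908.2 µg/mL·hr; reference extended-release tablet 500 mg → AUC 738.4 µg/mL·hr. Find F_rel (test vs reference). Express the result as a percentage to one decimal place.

F_rel = (AUC_test/D_test) / (AUC_ref/D_ref)
      = (908.2/500) / (738.4/500)
      = 1.8164 / 1.4768 = 1.2300 = 123.00%

F_rel = 123.0%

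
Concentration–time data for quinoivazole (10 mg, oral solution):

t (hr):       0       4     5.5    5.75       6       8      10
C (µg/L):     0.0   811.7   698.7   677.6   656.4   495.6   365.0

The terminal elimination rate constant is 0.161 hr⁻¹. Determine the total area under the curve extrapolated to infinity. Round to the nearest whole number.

AUC = 7375 µg/L·hr

Trapezoidal AUC_0→10:
  [0→4]: (0.0+811.7)/2 × 4 = 1623.4
  [4→5.5]: (811.7+698.7)/2 × 1.5 = 1132.8
  [5.5→5.75]: (698.7+677.6)/2 × 0.25 = 172.0375
  [5.75→6]: (677.6+656.4)/2 × 0.25 = 166.75
  [6→8]: (656.4+495.6)/2 × 2 = 1152.0
  [8→10]: (495.6+365.0)/2 × 2 = 860.6
  Sum = 5107.5875 µg/L·hr
Extrapolated tail: C_last / k_e = 365.0 / 0.161 = 2267.081
AUC_0→∞ = 5107.5875 + 2267.081 = 7374.6685 µg/L·hr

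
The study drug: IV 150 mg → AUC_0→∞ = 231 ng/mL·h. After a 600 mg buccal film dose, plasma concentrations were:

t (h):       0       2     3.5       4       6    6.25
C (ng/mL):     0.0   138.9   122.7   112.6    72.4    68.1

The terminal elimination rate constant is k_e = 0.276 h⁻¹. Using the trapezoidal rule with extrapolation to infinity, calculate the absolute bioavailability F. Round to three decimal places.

Trapezoidal AUC_0→6.25 (buccal film):
  [0→2]: (0.0+138.9)/2 × 2 = 138.9
  [2→3.5]: (138.9+122.7)/2 × 1.5 = 196.2
  [3.5→4]: (122.7+112.6)/2 × 0.5 = 58.825
  [4→6]: (112.6+72.4)/2 × 2 = 185.0
  [6→6.25]: (72.4+68.1)/2 × 0.25 = 17.5625
  Sum = 596.4875 ng/mL·h
Tail: C_last/k_e = 68.1/0.276 = 246.739
AUC_0→∞ (buccal film) = 596.4875 + 246.739 = 843.2265 ng/mL·h
F = (AUC_ev/D_ev)/(AUC_iv/D_iv) = (843.2265/600)/(231/150) = 1.4053775/1.54 = 0.9126

F = 0.913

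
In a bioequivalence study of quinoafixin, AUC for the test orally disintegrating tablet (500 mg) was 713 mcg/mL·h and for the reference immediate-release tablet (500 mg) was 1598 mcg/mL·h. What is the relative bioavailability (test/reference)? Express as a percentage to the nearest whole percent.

F_rel = 45%

F_rel = (AUC_test/D_test) / (AUC_ref/D_ref)
      = (713/500) / (1598/500)
      = 1.426 / 3.196 = 0.4462 = 44.62%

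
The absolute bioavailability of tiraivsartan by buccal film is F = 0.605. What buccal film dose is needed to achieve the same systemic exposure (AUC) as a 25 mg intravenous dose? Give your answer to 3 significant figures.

For equal systemic exposure: F × D_ev = D_iv
D_ev = D_iv / F = 25 / 0.605 = 41.3223 mg

D_buccal = 41.3 mg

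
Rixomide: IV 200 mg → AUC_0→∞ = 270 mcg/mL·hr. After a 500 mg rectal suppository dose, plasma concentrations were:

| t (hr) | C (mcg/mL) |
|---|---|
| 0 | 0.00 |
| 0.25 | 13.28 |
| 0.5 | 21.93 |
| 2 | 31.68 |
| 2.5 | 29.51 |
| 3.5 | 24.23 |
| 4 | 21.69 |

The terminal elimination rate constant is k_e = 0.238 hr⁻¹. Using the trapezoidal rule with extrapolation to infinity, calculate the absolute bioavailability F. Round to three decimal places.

Trapezoidal AUC_0→4 (rectal suppository):
  [0→0.25]: (0.00+13.28)/2 × 0.25 = 1.66
  [0.25→0.5]: (13.28+21.93)/2 × 0.25 = 4.40125
  [0.5→2]: (21.93+31.68)/2 × 1.5 = 40.2075
  [2→2.5]: (31.68+29.51)/2 × 0.5 = 15.2975
  [2.5→3.5]: (29.51+24.23)/2 × 1 = 26.87
  [3.5→4]: (24.23+21.69)/2 × 0.5 = 11.48
  Sum = 99.91625 mcg/mL·hr
Tail: C_last/k_e = 21.69/0.238 = 91.134
AUC_0→∞ (rectal suppository) = 99.91625 + 91.134 = 191.05025 mcg/mL·hr
F = (AUC_ev/D_ev)/(AUC_iv/D_iv) = (191.05025/500)/(270/200) = 0.3821005/1.35 = 0.2830

F = 0.283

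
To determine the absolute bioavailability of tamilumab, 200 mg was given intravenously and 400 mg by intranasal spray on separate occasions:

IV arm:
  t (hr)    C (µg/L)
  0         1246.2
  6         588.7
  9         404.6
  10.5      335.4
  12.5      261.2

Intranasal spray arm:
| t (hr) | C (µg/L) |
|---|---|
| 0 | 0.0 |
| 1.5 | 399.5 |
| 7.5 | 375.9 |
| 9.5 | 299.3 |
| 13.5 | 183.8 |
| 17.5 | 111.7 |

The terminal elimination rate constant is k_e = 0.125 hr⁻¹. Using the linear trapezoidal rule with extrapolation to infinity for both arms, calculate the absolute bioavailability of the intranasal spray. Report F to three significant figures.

F = 0.281

Trapezoidal AUC_0→12.5 (IV):
  [0→6]: (1246.2+588.7)/2 × 6 = 5504.7
  [6→9]: (588.7+404.6)/2 × 3 = 1489.95
  [9→10.5]: (404.6+335.4)/2 × 1.5 = 555.0
  [10.5→12.5]: (335.4+261.2)/2 × 2 = 596.6
  Sum = 8146.25 µg/L·hr
IV tail: 261.2/0.125 = 2089.600; AUC_iv,0→∞ = 8146.25 + 2089.600 = 10235.85 µg/L·hr
Trapezoidal AUC_0→17.5 (intranasal spray):
  [0→1.5]: (0.0+399.5)/2 × 1.5 = 299.625
  [1.5→7.5]: (399.5+375.9)/2 × 6 = 2326.2
  [7.5→9.5]: (375.9+299.3)/2 × 2 = 675.2
  [9.5→13.5]: (299.3+183.8)/2 × 4 = 966.2
  [13.5→17.5]: (183.8+111.7)/2 × 4 = 591.0
  Sum = 4858.225 µg/L·hr
intranasal spray tail: 111.7/0.125 = 893.600; AUC_ev,0→∞ = 4858.225 + 893.600 = 5751.825 µg/L·hr
F = (AUC_ev/D_ev)/(AUC_iv/D_iv) = (5751.825/400)/(10235.85/200) = 14.3796/51.17925 = 0.2810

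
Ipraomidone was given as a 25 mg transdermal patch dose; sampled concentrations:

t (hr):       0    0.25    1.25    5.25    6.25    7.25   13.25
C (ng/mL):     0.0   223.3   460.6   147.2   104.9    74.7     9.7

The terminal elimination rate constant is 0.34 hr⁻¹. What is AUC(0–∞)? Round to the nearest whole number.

Trapezoidal AUC_0→13.25:
  [0→0.25]: (0.0+223.3)/2 × 0.25 = 27.9125
  [0.25→1.25]: (223.3+460.6)/2 × 1 = 341.95
  [1.25→5.25]: (460.6+147.2)/2 × 4 = 1215.6
  [5.25→6.25]: (147.2+104.9)/2 × 1 = 126.05
  [6.25→7.25]: (104.9+74.7)/2 × 1 = 89.8
  [7.25→13.25]: (74.7+9.7)/2 × 6 = 253.2
  Sum = 2054.5125 ng/mL·hr
Extrapolated tail: C_last / k_e = 9.7 / 0.34 = 28.529
AUC_0→∞ = 2054.5125 + 28.529 = 2083.0415 ng/mL·hr

AUC = 2083 ng/mL·hr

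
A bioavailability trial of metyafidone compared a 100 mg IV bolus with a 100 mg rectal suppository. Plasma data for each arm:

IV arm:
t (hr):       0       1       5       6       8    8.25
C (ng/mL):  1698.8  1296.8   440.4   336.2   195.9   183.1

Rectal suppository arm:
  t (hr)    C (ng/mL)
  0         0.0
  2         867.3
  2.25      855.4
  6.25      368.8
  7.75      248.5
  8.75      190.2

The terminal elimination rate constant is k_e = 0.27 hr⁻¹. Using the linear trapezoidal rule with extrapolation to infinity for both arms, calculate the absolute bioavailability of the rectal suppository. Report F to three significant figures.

F = 0.743

Trapezoidal AUC_0→8.25 (IV):
  [0→1]: (1698.8+1296.8)/2 × 1 = 1497.8
  [1→5]: (1296.8+440.4)/2 × 4 = 3474.4
  [5→6]: (440.4+336.2)/2 × 1 = 388.3
  [6→8]: (336.2+195.9)/2 × 2 = 532.1
  [8→8.25]: (195.9+183.1)/2 × 0.25 = 47.375
  Sum = 5939.975 ng/mL·hr
IV tail: 183.1/0.27 = 678.148; AUC_iv,0→∞ = 5939.975 + 678.148 = 6618.123 ng/mL·hr
Trapezoidal AUC_0→8.75 (rectal suppository):
  [0→2]: (0.0+867.3)/2 × 2 = 867.3
  [2→2.25]: (867.3+855.4)/2 × 0.25 = 215.3375
  [2.25→6.25]: (855.4+368.8)/2 × 4 = 2448.4
  [6.25→7.75]: (368.8+248.5)/2 × 1.5 = 462.975
  [7.75→8.75]: (248.5+190.2)/2 × 1 = 219.35
  Sum = 4213.3625 ng/mL·hr
rectal suppository tail: 190.2/0.27 = 704.444; AUC_ev,0→∞ = 4213.3625 + 704.444 = 4917.8065 ng/mL·hr
F = (AUC_ev/D_ev)/(AUC_iv/D_iv) = (4917.8065/100)/(6618.123/100) = 49.178065/66.18123 = 0.7431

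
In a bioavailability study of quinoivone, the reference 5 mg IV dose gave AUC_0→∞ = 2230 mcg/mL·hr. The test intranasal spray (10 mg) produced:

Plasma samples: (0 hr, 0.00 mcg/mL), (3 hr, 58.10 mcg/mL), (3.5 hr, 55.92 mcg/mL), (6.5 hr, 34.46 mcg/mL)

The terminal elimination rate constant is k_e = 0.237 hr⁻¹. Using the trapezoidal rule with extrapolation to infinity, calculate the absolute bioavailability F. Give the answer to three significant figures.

Trapezoidal AUC_0→6.5 (intranasal spray):
  [0→3]: (0.00+58.10)/2 × 3 = 87.15
  [3→3.5]: (58.10+55.92)/2 × 0.5 = 28.505
  [3.5→6.5]: (55.92+34.46)/2 × 3 = 135.57
  Sum = 251.225 mcg/mL·hr
Tail: C_last/k_e = 34.46/0.237 = 145.401
AUC_0→∞ (intranasal spray) = 251.225 + 145.401 = 396.626 mcg/mL·hr
F = (AUC_ev/D_ev)/(AUC_iv/D_iv) = (396.626/10)/(2230/5) = 39.6626/446 = 0.0889

F = 0.0889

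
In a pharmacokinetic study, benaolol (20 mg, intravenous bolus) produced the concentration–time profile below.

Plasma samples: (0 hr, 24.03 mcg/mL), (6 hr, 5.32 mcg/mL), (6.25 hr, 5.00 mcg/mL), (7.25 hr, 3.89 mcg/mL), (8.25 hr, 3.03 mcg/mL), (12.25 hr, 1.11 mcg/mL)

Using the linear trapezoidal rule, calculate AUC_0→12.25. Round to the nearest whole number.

AUC = 106 mcg/mL·hr

Trapezoidal AUC_0→12.25:
  [0→6]: (24.03+5.32)/2 × 6 = 88.05
  [6→6.25]: (5.32+5.00)/2 × 0.25 = 1.29
  [6.25→7.25]: (5.00+3.89)/2 × 1 = 4.445
  [7.25→8.25]: (3.89+3.03)/2 × 1 = 3.46
  [8.25→12.25]: (3.03+1.11)/2 × 4 = 8.28
  Sum = 105.525 mcg/mL·hr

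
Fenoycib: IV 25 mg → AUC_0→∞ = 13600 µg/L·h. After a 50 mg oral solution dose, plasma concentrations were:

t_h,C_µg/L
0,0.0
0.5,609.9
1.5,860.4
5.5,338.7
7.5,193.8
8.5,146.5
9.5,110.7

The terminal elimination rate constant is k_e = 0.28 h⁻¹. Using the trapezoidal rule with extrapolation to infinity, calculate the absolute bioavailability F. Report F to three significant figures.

F = 0.166

Trapezoidal AUC_0→9.5 (oral solution):
  [0→0.5]: (0.0+609.9)/2 × 0.5 = 152.475
  [0.5→1.5]: (609.9+860.4)/2 × 1 = 735.15
  [1.5→5.5]: (860.4+338.7)/2 × 4 = 2398.2
  [5.5→7.5]: (338.7+193.8)/2 × 2 = 532.5
  [7.5→8.5]: (193.8+146.5)/2 × 1 = 170.15
  [8.5→9.5]: (146.5+110.7)/2 × 1 = 128.6
  Sum = 4117.075 µg/L·h
Tail: C_last/k_e = 110.7/0.28 = 395.357
AUC_0→∞ (oral solution) = 4117.075 + 395.357 = 4512.432 µg/L·h
F = (AUC_ev/D_ev)/(AUC_iv/D_iv) = (4512.432/50)/(13600/25) = 90.24864/544 = 0.1659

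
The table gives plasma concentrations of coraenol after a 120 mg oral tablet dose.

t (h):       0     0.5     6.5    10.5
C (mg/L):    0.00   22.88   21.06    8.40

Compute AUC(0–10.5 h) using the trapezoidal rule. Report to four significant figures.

Trapezoidal AUC_0→10.5:
  [0→0.5]: (0.00+22.88)/2 × 0.5 = 5.72
  [0.5→6.5]: (22.88+21.06)/2 × 6 = 131.82
  [6.5→10.5]: (21.06+8.40)/2 × 4 = 58.92
  Sum = 196.46 mg/L·h

AUC = 196.5 mg/L·h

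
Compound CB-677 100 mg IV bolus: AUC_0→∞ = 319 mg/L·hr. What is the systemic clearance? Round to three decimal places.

CL = Dose_iv / AUC_0→∞
   = 100 / 319 = 0.31348 L/hr

CL = 0.313 L/hr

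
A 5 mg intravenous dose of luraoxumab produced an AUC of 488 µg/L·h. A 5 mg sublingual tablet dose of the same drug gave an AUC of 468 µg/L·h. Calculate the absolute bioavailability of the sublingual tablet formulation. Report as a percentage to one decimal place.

F = 95.9%

F = (AUC_ev / D_ev) / (AUC_iv / D_iv)
  = (468/5) / (488/5)
  = 93.6 / 97.6 = 0.9590
  = 95.90%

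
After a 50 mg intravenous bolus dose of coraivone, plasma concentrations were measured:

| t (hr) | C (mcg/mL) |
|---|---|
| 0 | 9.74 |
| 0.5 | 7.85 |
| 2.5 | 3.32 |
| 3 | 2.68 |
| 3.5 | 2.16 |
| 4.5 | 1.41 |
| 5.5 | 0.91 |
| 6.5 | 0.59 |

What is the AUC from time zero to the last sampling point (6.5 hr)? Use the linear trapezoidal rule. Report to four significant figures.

Trapezoidal AUC_0→6.5:
  [0→0.5]: (9.74+7.85)/2 × 0.5 = 4.3975
  [0.5→2.5]: (7.85+3.32)/2 × 2 = 11.17
  [2.5→3]: (3.32+2.68)/2 × 0.5 = 1.5
  [3→3.5]: (2.68+2.16)/2 × 0.5 = 1.21
  [3.5→4.5]: (2.16+1.41)/2 × 1 = 1.785
  [4.5→5.5]: (1.41+0.91)/2 × 1 = 1.16
  [5.5→6.5]: (0.91+0.59)/2 × 1 = 0.75
  Sum = 21.9725 mcg/mL·hr

AUC = 21.97 mcg/mL·hr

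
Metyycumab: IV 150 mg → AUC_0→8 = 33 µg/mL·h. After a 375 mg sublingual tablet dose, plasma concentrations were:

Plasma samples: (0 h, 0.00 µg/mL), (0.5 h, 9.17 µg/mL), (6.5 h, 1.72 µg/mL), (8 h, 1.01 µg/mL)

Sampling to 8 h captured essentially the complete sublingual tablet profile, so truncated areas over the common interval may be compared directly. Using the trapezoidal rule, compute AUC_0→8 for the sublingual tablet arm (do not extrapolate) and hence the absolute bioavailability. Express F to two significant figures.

Trapezoidal AUC_0→8 (sublingual tablet):
  [0→0.5]: (0.00+9.17)/2 × 0.5 = 2.2925
  [0.5→6.5]: (9.17+1.72)/2 × 6 = 32.67
  [6.5→8]: (1.72+1.01)/2 × 1.5 = 2.0475
  Sum = 37.01 µg/mL·h
F = (AUC_ev/D_ev)/(AUC_iv/D_iv) = (37.01/375)/(33/150) = 0.0986933/0.22 = 0.4486

F = 0.45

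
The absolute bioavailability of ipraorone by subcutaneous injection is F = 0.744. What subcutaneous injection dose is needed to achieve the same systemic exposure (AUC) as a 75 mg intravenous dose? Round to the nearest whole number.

For equal systemic exposure: F × D_ev = D_iv
D_ev = D_iv / F = 75 / 0.744 = 100.806 mg

D_subcutaneous = 101 mg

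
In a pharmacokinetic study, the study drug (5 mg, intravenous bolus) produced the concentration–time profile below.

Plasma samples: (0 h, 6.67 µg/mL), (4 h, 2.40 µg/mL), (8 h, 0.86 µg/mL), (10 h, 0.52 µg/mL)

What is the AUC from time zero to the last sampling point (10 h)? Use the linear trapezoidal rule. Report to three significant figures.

AUC = 26.0 µg/mL·h

Trapezoidal AUC_0→10:
  [0→4]: (6.67+2.40)/2 × 4 = 18.14
  [4→8]: (2.40+0.86)/2 × 4 = 6.52
  [8→10]: (0.86+0.52)/2 × 2 = 1.38
  Sum = 26.04 µg/mL·h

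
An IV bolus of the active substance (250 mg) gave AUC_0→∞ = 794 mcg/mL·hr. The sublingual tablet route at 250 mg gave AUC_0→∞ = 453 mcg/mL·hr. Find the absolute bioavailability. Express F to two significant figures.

F = (AUC_ev / D_ev) / (AUC_iv / D_iv)
  = (453/250) / (794/250)
  = 1.812 / 3.176 = 0.5705

F = 0.57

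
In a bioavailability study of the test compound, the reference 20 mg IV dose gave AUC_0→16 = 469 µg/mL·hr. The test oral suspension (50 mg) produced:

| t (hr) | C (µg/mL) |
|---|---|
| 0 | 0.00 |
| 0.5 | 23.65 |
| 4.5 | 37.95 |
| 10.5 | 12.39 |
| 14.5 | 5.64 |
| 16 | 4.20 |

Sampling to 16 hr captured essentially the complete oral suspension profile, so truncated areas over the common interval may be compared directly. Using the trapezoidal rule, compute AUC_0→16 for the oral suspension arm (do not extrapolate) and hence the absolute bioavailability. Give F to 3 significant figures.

F = 0.276

Trapezoidal AUC_0→16 (oral suspension):
  [0→0.5]: (0.00+23.65)/2 × 0.5 = 5.9125
  [0.5→4.5]: (23.65+37.95)/2 × 4 = 123.2
  [4.5→10.5]: (37.95+12.39)/2 × 6 = 151.02
  [10.5→14.5]: (12.39+5.64)/2 × 4 = 36.06
  [14.5→16]: (5.64+4.20)/2 × 1.5 = 7.38
  Sum = 323.5725 µg/mL·hr
F = (AUC_ev/D_ev)/(AUC_iv/D_iv) = (323.5725/50)/(469/20) = 6.47145/23.45 = 0.2760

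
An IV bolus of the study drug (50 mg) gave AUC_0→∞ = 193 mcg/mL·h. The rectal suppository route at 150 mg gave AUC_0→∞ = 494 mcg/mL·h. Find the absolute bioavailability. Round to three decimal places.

F = (AUC_ev / D_ev) / (AUC_iv / D_iv)
  = (494/150) / (193/50)
  = 3.29333 / 3.86 = 0.8532

F = 0.853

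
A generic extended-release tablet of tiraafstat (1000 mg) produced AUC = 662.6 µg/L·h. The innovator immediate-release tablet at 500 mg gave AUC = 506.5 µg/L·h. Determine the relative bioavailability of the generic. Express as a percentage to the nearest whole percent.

F_rel = 65%

F_rel = (AUC_test/D_test) / (AUC_ref/D_ref)
      = (662.6/1000) / (506.5/500)
      = 0.6626 / 1.013 = 0.6541 = 65.41%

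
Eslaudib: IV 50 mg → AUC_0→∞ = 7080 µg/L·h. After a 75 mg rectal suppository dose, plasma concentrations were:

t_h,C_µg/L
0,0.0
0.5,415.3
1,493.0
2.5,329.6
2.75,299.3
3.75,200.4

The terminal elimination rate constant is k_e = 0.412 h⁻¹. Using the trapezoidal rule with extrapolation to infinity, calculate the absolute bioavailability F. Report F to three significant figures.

F = 0.166

Trapezoidal AUC_0→3.75 (rectal suppository):
  [0→0.5]: (0.0+415.3)/2 × 0.5 = 103.825
  [0.5→1]: (415.3+493.0)/2 × 0.5 = 227.075
  [1→2.5]: (493.0+329.6)/2 × 1.5 = 616.95
  [2.5→2.75]: (329.6+299.3)/2 × 0.25 = 78.6125
  [2.75→3.75]: (299.3+200.4)/2 × 1 = 249.85
  Sum = 1276.3125 µg/L·h
Tail: C_last/k_e = 200.4/0.412 = 486.408
AUC_0→∞ (rectal suppository) = 1276.3125 + 486.408 = 1762.7205 µg/L·h
F = (AUC_ev/D_ev)/(AUC_iv/D_iv) = (1762.7205/75)/(7080/50) = 23.50294/141.6 = 0.1660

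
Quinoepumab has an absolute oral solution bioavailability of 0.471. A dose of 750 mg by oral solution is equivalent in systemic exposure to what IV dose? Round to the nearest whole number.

D_iv = 353 mg

Systemic exposure from an extravascular dose = F × D_ev, so the equivalent IV dose is F × D_ev.
D_iv = F × D_ev = 0.471 × 750 = 353.25 mg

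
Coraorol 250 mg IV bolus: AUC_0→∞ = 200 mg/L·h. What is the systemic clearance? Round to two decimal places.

CL = Dose_iv / AUC_0→∞
   = 250 / 200 = 1.25 L/h

CL = 1.25 L/h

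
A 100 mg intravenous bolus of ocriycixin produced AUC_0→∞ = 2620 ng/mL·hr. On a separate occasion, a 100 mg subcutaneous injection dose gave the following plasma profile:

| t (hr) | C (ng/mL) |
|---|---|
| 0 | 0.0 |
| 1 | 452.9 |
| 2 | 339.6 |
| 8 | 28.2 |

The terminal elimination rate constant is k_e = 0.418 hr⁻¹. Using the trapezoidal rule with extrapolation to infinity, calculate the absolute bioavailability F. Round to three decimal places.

Trapezoidal AUC_0→8 (subcutaneous injection):
  [0→1]: (0.0+452.9)/2 × 1 = 226.45
  [1→2]: (452.9+339.6)/2 × 1 = 396.25
  [2→8]: (339.6+28.2)/2 × 6 = 1103.4
  Sum = 1726.1 ng/mL·hr
Tail: C_last/k_e = 28.2/0.418 = 67.464
AUC_0→∞ (subcutaneous injection) = 1726.1 + 67.464 = 1793.564 ng/mL·hr
F = (AUC_ev/D_ev)/(AUC_iv/D_iv) = (1793.564/100)/(2620/100) = 17.93564/26.2 = 0.6846

F = 0.685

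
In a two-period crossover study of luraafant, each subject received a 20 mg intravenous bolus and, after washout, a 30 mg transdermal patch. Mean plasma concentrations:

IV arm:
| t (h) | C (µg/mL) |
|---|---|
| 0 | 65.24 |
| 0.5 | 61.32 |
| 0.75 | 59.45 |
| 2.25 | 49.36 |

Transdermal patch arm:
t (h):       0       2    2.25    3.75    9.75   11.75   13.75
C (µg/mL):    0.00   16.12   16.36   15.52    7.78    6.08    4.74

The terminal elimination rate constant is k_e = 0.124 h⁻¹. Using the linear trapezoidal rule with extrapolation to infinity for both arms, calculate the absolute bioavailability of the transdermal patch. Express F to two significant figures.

Trapezoidal AUC_0→2.25 (IV):
  [0→0.5]: (65.24+61.32)/2 × 0.5 = 31.64
  [0.5→0.75]: (61.32+59.45)/2 × 0.25 = 15.09625
  [0.75→2.25]: (59.45+49.36)/2 × 1.5 = 81.6075
  Sum = 128.34375 µg/mL·h
IV tail: 49.36/0.124 = 398.065; AUC_iv,0→∞ = 128.34375 + 398.065 = 526.40875 µg/mL·h
Trapezoidal AUC_0→13.75 (transdermal patch):
  [0→2]: (0.00+16.12)/2 × 2 = 16.12
  [2→2.25]: (16.12+16.36)/2 × 0.25 = 4.06
  [2.25→3.75]: (16.36+15.52)/2 × 1.5 = 23.91
  [3.75→9.75]: (15.52+7.78)/2 × 6 = 69.9
  [9.75→11.75]: (7.78+6.08)/2 × 2 = 13.86
  [11.75→13.75]: (6.08+4.74)/2 × 2 = 10.82
  Sum = 138.67 µg/mL·h
transdermal patch tail: 4.74/0.124 = 38.226; AUC_ev,0→∞ = 138.67 + 38.226 = 176.896 µg/mL·h
F = (AUC_ev/D_ev)/(AUC_iv/D_iv) = (176.896/30)/(526.40875/20) = 5.89653/26.3204 = 0.2240

F = 0.22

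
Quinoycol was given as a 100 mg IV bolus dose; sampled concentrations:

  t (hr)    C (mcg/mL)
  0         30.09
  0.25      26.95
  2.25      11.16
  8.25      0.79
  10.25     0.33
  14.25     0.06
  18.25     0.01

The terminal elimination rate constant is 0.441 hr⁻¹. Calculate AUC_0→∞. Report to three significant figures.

AUC = 83.2 mcg/mL·hr

Trapezoidal AUC_0→18.25:
  [0→0.25]: (30.09+26.95)/2 × 0.25 = 7.13
  [0.25→2.25]: (26.95+11.16)/2 × 2 = 38.11
  [2.25→8.25]: (11.16+0.79)/2 × 6 = 35.85
  [8.25→10.25]: (0.79+0.33)/2 × 2 = 1.12
  [10.25→14.25]: (0.33+0.06)/2 × 4 = 0.78
  [14.25→18.25]: (0.06+0.01)/2 × 4 = 0.14
  Sum = 83.13 mcg/mL·hr
Extrapolated tail: C_last / k_e = 0.01 / 0.441 = 0.023
AUC_0→∞ = 83.13 + 0.023 = 83.153 mcg/mL·hr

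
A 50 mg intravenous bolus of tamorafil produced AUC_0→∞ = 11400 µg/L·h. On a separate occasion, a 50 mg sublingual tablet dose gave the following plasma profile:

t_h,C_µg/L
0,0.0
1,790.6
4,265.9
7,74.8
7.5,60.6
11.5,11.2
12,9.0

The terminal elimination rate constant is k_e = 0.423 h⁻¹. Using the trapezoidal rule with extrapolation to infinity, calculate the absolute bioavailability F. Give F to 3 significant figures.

Trapezoidal AUC_0→12 (sublingual tablet):
  [0→1]: (0.0+790.6)/2 × 1 = 395.3
  [1→4]: (790.6+265.9)/2 × 3 = 1584.75
  [4→7]: (265.9+74.8)/2 × 3 = 511.05
  [7→7.5]: (74.8+60.6)/2 × 0.5 = 33.85
  [7.5→11.5]: (60.6+11.2)/2 × 4 = 143.6
  [11.5→12]: (11.2+9.0)/2 × 0.5 = 5.05
  Sum = 2673.6 µg/L·h
Tail: C_last/k_e = 9.0/0.423 = 21.277
AUC_0→∞ (sublingual tablet) = 2673.6 + 21.277 = 2694.877 µg/L·h
F = (AUC_ev/D_ev)/(AUC_iv/D_iv) = (2694.877/50)/(11400/50) = 53.89754/228 = 0.2364

F = 0.236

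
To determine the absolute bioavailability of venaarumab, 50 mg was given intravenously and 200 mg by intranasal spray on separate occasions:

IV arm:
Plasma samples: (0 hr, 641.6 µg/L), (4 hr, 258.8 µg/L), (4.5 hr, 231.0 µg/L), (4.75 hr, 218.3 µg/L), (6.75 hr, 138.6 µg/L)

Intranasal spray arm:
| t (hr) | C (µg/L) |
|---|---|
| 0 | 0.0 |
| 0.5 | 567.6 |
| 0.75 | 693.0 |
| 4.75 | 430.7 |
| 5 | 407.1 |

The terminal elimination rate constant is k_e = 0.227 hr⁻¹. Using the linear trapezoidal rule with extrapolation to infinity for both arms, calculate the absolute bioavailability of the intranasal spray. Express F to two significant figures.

Trapezoidal AUC_0→6.75 (IV):
  [0→4]: (641.6+258.8)/2 × 4 = 1800.8
  [4→4.5]: (258.8+231.0)/2 × 0.5 = 122.45
  [4.5→4.75]: (231.0+218.3)/2 × 0.25 = 56.1625
  [4.75→6.75]: (218.3+138.6)/2 × 2 = 356.9
  Sum = 2336.3125 µg/L·hr
IV tail: 138.6/0.227 = 610.573; AUC_iv,0→∞ = 2336.3125 + 610.573 = 2946.8855 µg/L·hr
Trapezoidal AUC_0→5 (intranasal spray):
  [0→0.5]: (0.0+567.6)/2 × 0.5 = 141.9
  [0.5→0.75]: (567.6+693.0)/2 × 0.25 = 157.575
  [0.75→4.75]: (693.0+430.7)/2 × 4 = 2247.4
  [4.75→5]: (430.7+407.1)/2 × 0.25 = 104.725
  Sum = 2651.6 µg/L·hr
intranasal spray tail: 407.1/0.227 = 1793.392; AUC_ev,0→∞ = 2651.6 + 1793.392 = 4444.992 µg/L·hr
F = (AUC_ev/D_ev)/(AUC_iv/D_iv) = (4444.992/200)/(2946.8855/50) = 22.22496/58.93771 = 0.3771

F = 0.38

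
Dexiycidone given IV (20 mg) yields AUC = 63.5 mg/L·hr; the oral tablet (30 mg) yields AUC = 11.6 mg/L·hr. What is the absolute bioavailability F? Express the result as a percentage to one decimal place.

F = 12.2%

F = (AUC_ev / D_ev) / (AUC_iv / D_iv)
  = (11.6/30) / (63.5/20)
  = 0.386667 / 3.175 = 0.1218
  = 12.18%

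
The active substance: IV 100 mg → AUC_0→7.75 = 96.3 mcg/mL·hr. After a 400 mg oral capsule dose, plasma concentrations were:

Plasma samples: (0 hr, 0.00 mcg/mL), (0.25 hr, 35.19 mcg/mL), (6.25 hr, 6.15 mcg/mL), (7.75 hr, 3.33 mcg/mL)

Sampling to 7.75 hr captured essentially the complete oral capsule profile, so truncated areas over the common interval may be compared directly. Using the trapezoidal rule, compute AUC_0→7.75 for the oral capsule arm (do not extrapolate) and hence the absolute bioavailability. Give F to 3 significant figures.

F = 0.352

Trapezoidal AUC_0→7.75 (oral capsule):
  [0→0.25]: (0.00+35.19)/2 × 0.25 = 4.39875
  [0.25→6.25]: (35.19+6.15)/2 × 6 = 124.02
  [6.25→7.75]: (6.15+3.33)/2 × 1.5 = 7.11
  Sum = 135.52875 mcg/mL·hr
F = (AUC_ev/D_ev)/(AUC_iv/D_iv) = (135.52875/400)/(96.3/100) = 0.338822/0.963 = 0.3518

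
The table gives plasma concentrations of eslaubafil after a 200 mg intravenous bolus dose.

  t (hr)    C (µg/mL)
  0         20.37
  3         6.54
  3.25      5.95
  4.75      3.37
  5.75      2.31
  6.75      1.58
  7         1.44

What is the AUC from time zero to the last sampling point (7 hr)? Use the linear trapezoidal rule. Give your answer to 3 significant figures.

AUC = 54.1 µg/mL·hr

Trapezoidal AUC_0→7:
  [0→3]: (20.37+6.54)/2 × 3 = 40.365
  [3→3.25]: (6.54+5.95)/2 × 0.25 = 1.56125
  [3.25→4.75]: (5.95+3.37)/2 × 1.5 = 6.99
  [4.75→5.75]: (3.37+2.31)/2 × 1 = 2.84
  [5.75→6.75]: (2.31+1.58)/2 × 1 = 1.945
  [6.75→7]: (1.58+1.44)/2 × 0.25 = 0.3775
  Sum = 54.07875 µg/mL·hr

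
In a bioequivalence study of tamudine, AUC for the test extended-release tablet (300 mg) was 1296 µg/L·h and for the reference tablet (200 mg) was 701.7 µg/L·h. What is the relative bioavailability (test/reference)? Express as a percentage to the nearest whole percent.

F_rel = 123%

F_rel = (AUC_test/D_test) / (AUC_ref/D_ref)
      = (1296/300) / (701.7/200)
      = 4.32 / 3.5085 = 1.2313 = 123.13%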